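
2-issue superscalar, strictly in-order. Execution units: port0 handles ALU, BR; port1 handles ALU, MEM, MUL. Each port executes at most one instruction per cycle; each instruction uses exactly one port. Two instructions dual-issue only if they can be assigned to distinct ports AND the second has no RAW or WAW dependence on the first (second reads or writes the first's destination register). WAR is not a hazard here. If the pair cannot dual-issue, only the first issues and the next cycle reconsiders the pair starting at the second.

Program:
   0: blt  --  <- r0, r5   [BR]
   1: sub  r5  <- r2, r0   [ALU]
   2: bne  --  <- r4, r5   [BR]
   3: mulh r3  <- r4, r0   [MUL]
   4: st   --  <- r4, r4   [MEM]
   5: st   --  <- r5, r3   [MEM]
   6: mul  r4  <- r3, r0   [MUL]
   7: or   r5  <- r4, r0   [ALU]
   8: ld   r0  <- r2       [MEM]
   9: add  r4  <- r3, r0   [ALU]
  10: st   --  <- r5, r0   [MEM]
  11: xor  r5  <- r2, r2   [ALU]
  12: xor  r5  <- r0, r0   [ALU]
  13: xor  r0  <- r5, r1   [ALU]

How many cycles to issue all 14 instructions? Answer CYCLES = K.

0. blt/sub @i0,i1  | dual
1. bne/mulh @i2,i3  | dual
2. st @i4  | no-port MEM/MEM
3. st @i5  | no-port MEM/MUL
4. mul @i6  | RAW r4
5. or/ld @i7,i8  | dual
6. add/st @i9,i10  | dual
7. xor @i11  | WAW r5
8. xor @i12  | RAW r5
9. xor @i13  | tail

CYCLES = 10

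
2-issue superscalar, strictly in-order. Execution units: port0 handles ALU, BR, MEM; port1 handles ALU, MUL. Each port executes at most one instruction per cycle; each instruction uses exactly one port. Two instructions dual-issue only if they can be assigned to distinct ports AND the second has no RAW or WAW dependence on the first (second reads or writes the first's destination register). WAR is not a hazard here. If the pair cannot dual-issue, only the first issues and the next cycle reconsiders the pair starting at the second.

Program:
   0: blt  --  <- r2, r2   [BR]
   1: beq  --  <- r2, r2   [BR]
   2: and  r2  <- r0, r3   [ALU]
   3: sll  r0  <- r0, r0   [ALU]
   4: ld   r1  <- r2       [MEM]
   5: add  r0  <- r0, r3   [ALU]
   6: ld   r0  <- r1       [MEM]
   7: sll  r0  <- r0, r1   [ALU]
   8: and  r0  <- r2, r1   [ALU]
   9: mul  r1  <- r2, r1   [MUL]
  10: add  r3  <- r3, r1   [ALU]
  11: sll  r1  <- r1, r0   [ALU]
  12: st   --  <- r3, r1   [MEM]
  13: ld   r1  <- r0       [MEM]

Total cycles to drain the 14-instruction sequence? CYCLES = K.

CYCLES = 10

[0] i0  blt.BR  -- no-port BR/BR
[1] i1/i2  beq.BR and.ALU  -- dual
[2] i3/i4  sll.ALU ld.MEM  -- dual
[3] i5  add.ALU  -- WAW r0
[4] i6  ld.MEM  -- RAW+WAW r0
[5] i7  sll.ALU  -- WAW r0
[6] i8/i9  and.ALU mul.MUL  -- dual
[7] i10/i11  add.ALU sll.ALU  -- dual
[8] i12  st.MEM  -- no-port MEM/MEM
[9] i13  ld.MEM  -- tail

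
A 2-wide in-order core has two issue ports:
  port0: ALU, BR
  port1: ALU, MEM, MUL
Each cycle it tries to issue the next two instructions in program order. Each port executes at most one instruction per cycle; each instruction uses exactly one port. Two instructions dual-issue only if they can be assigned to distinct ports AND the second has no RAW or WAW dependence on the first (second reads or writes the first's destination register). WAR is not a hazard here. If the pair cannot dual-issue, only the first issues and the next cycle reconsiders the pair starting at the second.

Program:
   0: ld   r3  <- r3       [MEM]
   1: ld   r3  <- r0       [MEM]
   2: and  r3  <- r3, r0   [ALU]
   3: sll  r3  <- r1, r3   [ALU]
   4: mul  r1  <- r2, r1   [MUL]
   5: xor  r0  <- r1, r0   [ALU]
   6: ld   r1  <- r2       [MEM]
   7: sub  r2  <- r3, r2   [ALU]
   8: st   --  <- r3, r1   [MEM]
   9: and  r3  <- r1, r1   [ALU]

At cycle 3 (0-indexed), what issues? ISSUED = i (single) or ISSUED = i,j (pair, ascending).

ISSUED = 3,4

c0: i0 ld.MEM  no-port MEM/MEM
c1: i1 ld.MEM  RAW+WAW r3
c2: i2 and.ALU  RAW+WAW r3
c3: i3+i4 sll.ALU/mul.MUL  2-wide
c4: i5+i6 xor.ALU/ld.MEM  2-wide
c5: i7+i8 sub.ALU/st.MEM  2-wide
c6: i9 and.ALU  tail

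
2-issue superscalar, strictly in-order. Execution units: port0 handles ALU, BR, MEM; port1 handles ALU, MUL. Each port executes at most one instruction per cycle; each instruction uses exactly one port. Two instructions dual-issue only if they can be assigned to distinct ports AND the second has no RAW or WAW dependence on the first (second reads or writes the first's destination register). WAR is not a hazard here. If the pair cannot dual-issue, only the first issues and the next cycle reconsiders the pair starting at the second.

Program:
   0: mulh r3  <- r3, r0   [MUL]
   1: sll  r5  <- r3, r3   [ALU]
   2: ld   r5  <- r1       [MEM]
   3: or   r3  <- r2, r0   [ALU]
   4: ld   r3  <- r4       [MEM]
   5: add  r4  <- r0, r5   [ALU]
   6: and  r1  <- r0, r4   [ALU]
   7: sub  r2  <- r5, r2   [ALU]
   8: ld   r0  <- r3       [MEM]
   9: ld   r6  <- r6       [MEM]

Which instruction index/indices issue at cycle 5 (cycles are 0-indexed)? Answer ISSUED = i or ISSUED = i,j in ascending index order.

  cy0 -> i0 (mulh.MUL) RAW r3
  cy1 -> i1 (sll.ALU) WAW r5
  cy2 -> i2+i3 (ld.MEM;or.ALU) 2-wide
  cy3 -> i4+i5 (ld.MEM;add.ALU) 2-wide
  cy4 -> i6+i7 (and.ALU;sub.ALU) 2-wide
  cy5 -> i8 (ld.MEM) no-port MEM/MEM
  cy6 -> i9 (ld.MEM) tail

ISSUED = 8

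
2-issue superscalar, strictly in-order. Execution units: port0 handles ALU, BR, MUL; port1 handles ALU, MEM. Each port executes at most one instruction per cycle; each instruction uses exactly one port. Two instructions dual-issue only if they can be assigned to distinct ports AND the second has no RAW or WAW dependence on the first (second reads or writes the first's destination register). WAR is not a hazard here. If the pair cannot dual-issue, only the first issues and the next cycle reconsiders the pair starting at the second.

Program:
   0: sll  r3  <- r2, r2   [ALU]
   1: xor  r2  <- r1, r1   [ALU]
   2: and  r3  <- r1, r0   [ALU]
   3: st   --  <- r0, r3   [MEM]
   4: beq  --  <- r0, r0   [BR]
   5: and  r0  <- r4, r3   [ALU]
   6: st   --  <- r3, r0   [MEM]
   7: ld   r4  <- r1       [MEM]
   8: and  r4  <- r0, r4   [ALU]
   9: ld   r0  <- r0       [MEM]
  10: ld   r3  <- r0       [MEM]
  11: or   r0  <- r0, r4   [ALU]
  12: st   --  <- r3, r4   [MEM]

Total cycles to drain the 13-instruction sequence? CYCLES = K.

CYCLES = 9

[0] i0,i1  sll+xor  -- 2-wide
[1] i2  and  -- RAW r3
[2] i3,i4  st+beq  -- 2-wide
[3] i5  and  -- RAW r0
[4] i6  st  -- no-port MEM/MEM
[5] i7  ld  -- RAW+WAW r4
[6] i8,i9  and+ld  -- 2-wide
[7] i10,i11  ld+or  -- 2-wide
[8] i12  st  -- tail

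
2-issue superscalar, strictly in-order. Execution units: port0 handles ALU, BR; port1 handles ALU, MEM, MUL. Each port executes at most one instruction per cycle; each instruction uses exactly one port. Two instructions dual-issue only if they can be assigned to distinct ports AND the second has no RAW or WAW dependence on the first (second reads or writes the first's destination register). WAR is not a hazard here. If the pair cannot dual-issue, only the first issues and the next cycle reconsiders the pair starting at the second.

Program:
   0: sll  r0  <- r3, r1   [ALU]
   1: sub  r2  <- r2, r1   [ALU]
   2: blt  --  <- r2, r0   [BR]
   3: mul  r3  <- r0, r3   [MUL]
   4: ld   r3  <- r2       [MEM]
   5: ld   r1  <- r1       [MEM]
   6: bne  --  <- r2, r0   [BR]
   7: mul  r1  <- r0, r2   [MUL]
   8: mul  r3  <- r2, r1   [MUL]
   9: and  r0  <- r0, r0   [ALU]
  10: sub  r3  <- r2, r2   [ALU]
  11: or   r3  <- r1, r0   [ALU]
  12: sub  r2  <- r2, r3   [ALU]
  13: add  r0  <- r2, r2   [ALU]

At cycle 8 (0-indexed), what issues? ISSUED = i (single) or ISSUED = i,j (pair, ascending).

[0] i0&i1  sll.ALU/sub.ALU  -- dual
[1] i2&i3  blt.BR/mul.MUL  -- dual
[2] i4  ld.MEM  -- no-port MEM/MEM
[3] i5&i6  ld.MEM/bne.BR  -- dual
[4] i7  mul.MUL  -- no-port MUL/MUL
[5] i8&i9  mul.MUL/and.ALU  -- dual
[6] i10  sub.ALU  -- WAW r3
[7] i11  or.ALU  -- RAW r3
[8] i12  sub.ALU  -- RAW r2
[9] i13  add.ALU  -- tail

ISSUED = 12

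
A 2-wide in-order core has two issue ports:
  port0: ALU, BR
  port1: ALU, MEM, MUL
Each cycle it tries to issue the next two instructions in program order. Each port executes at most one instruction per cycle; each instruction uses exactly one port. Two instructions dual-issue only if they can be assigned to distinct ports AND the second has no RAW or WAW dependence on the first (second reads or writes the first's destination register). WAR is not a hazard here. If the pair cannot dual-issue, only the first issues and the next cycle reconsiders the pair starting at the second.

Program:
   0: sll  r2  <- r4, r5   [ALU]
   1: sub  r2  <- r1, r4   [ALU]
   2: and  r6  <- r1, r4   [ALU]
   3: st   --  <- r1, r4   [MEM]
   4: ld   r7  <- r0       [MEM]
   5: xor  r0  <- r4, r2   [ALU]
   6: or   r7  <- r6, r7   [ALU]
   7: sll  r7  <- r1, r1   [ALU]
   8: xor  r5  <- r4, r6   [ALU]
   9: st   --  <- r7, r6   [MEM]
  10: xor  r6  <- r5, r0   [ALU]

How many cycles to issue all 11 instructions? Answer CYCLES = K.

  cy0 -> i0 (sll.ALU) WAW r2
  cy1 -> i1+i2 (sub.ALU;and.ALU) pair
  cy2 -> i3 (st.MEM) no-port MEM/MEM
  cy3 -> i4+i5 (ld.MEM;xor.ALU) pair
  cy4 -> i6 (or.ALU) WAW r7
  cy5 -> i7+i8 (sll.ALU;xor.ALU) pair
  cy6 -> i9+i10 (st.MEM;xor.ALU) pair

CYCLES = 7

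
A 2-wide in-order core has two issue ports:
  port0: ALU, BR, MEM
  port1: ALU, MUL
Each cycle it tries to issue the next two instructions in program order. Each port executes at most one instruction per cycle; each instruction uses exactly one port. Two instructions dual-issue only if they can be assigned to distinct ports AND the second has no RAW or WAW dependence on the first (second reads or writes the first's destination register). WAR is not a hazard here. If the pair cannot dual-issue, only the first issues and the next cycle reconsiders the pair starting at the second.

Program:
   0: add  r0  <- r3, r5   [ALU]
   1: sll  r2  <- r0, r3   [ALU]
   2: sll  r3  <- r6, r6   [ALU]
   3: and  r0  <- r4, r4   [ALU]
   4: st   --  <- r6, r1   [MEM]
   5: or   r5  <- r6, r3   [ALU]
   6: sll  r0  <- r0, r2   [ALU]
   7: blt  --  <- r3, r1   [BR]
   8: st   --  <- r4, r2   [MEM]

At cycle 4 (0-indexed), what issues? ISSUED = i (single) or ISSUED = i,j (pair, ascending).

[0] i0  add.ALU  -- RAW r0
[1] i1,i2  sll.ALU sll.ALU  -- 2-wide
[2] i3,i4  and.ALU st.MEM  -- 2-wide
[3] i5,i6  or.ALU sll.ALU  -- 2-wide
[4] i7  blt.BR  -- no-port BR/MEM
[5] i8  st.MEM  -- tail

ISSUED = 7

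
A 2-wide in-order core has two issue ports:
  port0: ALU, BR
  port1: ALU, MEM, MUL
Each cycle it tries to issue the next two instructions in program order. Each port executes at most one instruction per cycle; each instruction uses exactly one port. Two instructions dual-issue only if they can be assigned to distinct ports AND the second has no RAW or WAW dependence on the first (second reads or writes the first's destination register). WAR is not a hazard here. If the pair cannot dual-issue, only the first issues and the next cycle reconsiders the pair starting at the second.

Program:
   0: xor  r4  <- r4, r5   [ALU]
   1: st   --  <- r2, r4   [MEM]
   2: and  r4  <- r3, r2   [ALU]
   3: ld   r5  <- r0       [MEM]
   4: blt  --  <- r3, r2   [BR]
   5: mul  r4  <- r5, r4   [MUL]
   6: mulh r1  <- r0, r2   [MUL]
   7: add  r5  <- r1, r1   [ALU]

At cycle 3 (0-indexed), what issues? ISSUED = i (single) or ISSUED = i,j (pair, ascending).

ISSUED = 5

[0] i0  xor  -- RAW r4
[1] i1+i2  st;and  -- dual
[2] i3+i4  ld;blt  -- dual
[3] i5  mul  -- no-port MUL/MUL
[4] i6  mulh  -- RAW r1
[5] i7  add  -- tail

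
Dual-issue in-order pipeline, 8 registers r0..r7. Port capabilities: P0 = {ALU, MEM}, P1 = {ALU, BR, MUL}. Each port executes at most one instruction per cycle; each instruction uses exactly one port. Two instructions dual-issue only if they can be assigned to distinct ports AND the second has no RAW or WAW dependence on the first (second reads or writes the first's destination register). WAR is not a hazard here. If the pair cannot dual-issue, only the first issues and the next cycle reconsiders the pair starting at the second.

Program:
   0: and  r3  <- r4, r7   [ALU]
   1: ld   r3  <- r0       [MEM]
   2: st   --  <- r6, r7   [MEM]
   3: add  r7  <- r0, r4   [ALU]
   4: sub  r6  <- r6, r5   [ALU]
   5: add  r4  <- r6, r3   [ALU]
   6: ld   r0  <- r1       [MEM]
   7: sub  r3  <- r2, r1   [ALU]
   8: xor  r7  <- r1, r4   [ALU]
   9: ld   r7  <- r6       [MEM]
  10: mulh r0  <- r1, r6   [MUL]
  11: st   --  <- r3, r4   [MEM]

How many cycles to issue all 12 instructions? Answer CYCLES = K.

CYCLES = 8

0. and @i0  | WAW r3
1. ld @i1  | no-port MEM/MEM
2. st add @i2/i3  | dual
3. sub @i4  | RAW r6
4. add ld @i5/i6  | dual
5. sub xor @i7/i8  | dual
6. ld mulh @i9/i10  | dual
7. st @i11  | tail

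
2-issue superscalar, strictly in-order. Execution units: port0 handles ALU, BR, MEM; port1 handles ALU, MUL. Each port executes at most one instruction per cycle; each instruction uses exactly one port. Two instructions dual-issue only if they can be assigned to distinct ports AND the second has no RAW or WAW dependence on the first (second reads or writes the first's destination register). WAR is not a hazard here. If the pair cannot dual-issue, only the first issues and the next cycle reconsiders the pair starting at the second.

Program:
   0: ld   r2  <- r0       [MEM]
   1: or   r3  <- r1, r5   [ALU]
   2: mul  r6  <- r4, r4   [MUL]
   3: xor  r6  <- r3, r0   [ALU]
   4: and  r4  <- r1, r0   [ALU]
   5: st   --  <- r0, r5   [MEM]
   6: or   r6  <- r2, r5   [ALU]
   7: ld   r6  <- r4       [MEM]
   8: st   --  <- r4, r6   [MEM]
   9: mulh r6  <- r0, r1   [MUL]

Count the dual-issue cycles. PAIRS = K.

PAIRS = 4

#0 head=0: ld;or i0,i1 pair
#1 head=2: mul i2 WAW r6
#2 head=3: xor;and i3,i4 pair
#3 head=5: st;or i5,i6 pair
#4 head=7: ld i7 no-port MEM/MEM
#5 head=8: st;mulh i8,i9 pair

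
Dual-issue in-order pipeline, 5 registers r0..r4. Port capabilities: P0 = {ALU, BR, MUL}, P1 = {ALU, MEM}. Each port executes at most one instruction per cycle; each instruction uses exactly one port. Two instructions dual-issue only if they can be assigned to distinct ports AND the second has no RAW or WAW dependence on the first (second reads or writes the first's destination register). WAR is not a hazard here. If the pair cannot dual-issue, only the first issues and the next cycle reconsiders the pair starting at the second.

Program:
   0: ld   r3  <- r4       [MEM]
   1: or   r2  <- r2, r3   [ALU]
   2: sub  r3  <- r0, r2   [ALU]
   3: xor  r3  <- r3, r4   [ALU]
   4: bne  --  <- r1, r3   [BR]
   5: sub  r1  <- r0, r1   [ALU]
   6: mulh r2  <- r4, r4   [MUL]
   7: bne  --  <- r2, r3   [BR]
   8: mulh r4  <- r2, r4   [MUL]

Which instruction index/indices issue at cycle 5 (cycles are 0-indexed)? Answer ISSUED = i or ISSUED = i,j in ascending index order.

ISSUED = 6

c0: i0 ld.MEM  RAW r3
c1: i1 or.ALU  RAW r2
c2: i2 sub.ALU  RAW+WAW r3
c3: i3 xor.ALU  RAW r3
c4: i4&i5 bne.BR sub.ALU  pair
c5: i6 mulh.MUL  no-port MUL/BR
c6: i7 bne.BR  no-port BR/MUL
c7: i8 mulh.MUL  tail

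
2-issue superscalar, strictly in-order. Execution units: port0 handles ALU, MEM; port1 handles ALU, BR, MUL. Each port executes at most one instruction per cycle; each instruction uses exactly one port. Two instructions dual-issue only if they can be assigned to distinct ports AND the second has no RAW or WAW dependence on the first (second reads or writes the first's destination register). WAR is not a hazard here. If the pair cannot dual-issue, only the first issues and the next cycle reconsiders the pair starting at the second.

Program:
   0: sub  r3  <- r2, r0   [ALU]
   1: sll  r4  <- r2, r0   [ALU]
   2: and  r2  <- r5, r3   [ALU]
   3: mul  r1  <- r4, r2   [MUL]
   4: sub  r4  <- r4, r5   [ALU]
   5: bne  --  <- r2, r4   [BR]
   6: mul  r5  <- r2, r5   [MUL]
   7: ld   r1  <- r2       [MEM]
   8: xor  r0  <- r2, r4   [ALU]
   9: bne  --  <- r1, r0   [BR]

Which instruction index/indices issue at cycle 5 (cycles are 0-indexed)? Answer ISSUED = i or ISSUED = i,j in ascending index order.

0. sub+sll @i0+i1  | dual
1. and @i2  | RAW r2
2. mul+sub @i3+i4  | dual
3. bne @i5  | no-port BR/MUL
4. mul+ld @i6+i7  | dual
5. xor @i8  | RAW r0
6. bne @i9  | tail

ISSUED = 8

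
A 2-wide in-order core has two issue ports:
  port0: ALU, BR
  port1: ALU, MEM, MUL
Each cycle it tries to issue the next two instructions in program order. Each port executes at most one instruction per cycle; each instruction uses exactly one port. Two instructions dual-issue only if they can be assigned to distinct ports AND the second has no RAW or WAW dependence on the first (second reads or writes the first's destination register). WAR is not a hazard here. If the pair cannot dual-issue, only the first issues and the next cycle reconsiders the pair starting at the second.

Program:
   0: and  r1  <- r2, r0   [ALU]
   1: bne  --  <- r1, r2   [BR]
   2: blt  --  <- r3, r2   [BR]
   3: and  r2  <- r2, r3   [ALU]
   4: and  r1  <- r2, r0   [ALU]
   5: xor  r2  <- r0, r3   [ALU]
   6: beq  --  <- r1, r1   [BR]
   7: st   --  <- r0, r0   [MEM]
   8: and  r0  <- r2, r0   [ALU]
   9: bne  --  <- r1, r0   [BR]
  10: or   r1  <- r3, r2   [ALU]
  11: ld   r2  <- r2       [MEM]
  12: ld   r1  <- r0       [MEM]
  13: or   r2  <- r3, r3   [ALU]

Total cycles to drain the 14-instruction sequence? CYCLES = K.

CYCLES = 9

0. and.ALU @i0  | RAW r1
1. bne.BR @i1  | no-port BR/BR
2. blt.BR/and.ALU @i2/i3  | dual
3. and.ALU/xor.ALU @i4/i5  | dual
4. beq.BR/st.MEM @i6/i7  | dual
5. and.ALU @i8  | RAW r0
6. bne.BR/or.ALU @i9/i10  | dual
7. ld.MEM @i11  | no-port MEM/MEM
8. ld.MEM/or.ALU @i12/i13  | dual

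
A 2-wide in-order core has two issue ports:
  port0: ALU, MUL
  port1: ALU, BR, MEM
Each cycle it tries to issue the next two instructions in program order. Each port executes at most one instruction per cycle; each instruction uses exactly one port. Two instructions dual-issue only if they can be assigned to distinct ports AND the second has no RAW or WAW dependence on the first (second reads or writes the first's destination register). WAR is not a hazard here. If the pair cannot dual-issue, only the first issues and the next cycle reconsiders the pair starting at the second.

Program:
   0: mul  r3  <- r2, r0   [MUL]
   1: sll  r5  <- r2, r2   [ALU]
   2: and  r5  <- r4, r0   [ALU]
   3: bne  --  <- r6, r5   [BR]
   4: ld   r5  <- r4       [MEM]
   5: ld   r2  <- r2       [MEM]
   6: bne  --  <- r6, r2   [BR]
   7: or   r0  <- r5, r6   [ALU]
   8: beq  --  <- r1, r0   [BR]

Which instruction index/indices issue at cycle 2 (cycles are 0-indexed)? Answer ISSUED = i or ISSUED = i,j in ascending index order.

ISSUED = 3

0. mul.MUL+sll.ALU @i0+i1  | pair
1. and.ALU @i2  | RAW r5
2. bne.BR @i3  | no-port BR/MEM
3. ld.MEM @i4  | no-port MEM/MEM
4. ld.MEM @i5  | no-port MEM/BR
5. bne.BR+or.ALU @i6+i7  | pair
6. beq.BR @i8  | tail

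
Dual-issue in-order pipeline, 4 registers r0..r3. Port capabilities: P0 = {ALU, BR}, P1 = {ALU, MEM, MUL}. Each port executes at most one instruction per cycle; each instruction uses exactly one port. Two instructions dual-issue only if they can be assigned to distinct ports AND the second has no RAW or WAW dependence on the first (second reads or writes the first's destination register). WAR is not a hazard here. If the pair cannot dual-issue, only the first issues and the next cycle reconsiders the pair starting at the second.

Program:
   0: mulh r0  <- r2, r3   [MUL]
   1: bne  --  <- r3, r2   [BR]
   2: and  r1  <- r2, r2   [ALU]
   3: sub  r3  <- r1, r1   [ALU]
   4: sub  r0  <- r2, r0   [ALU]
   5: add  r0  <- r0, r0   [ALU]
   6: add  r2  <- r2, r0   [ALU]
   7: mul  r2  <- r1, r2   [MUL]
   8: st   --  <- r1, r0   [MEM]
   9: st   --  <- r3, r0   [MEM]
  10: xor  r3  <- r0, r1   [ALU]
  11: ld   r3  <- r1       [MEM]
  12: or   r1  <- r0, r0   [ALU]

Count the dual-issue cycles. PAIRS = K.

PAIRS = 4

c0: i0&i1 mulh.MUL+bne.BR  dual
c1: i2 and.ALU  RAW r1
c2: i3&i4 sub.ALU+sub.ALU  dual
c3: i5 add.ALU  RAW r0
c4: i6 add.ALU  RAW+WAW r2
c5: i7 mul.MUL  no-port MUL/MEM
c6: i8 st.MEM  no-port MEM/MEM
c7: i9&i10 st.MEM+xor.ALU  dual
c8: i11&i12 ld.MEM+or.ALU  dual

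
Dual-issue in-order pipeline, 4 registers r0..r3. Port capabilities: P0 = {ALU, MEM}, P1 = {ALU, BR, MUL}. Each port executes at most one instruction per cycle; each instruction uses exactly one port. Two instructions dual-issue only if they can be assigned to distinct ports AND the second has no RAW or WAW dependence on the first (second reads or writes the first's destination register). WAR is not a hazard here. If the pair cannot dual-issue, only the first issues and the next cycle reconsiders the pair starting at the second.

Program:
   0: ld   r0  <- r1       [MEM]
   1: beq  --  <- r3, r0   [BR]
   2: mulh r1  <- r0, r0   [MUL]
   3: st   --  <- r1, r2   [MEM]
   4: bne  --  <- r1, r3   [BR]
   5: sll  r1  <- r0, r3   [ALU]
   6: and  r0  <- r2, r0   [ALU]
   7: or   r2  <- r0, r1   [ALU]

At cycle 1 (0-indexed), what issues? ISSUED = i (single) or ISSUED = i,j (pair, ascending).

ISSUED = 1

c0: i0 ld.MEM  RAW r0
c1: i1 beq.BR  no-port BR/MUL
c2: i2 mulh.MUL  RAW r1
c3: i3&i4 st.MEM/bne.BR  dual
c4: i5&i6 sll.ALU/and.ALU  dual
c5: i7 or.ALU  tail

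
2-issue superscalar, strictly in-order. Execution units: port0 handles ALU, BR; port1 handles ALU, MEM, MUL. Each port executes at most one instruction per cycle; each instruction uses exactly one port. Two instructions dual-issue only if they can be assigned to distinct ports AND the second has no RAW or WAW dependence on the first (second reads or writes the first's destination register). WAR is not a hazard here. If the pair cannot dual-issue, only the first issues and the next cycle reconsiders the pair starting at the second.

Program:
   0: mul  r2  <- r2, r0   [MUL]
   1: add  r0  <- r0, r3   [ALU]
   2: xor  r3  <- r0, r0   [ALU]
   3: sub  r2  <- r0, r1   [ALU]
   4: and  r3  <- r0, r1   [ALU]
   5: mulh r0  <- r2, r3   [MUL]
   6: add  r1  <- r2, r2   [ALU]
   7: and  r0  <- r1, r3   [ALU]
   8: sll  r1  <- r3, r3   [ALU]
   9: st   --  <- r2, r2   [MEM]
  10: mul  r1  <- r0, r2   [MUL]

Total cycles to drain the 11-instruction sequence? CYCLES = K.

c0: i0/i1 mul.MUL+add.ALU  2-wide
c1: i2/i3 xor.ALU+sub.ALU  2-wide
c2: i4 and.ALU  RAW r3
c3: i5/i6 mulh.MUL+add.ALU  2-wide
c4: i7/i8 and.ALU+sll.ALU  2-wide
c5: i9 st.MEM  no-port MEM/MUL
c6: i10 mul.MUL  tail

CYCLES = 7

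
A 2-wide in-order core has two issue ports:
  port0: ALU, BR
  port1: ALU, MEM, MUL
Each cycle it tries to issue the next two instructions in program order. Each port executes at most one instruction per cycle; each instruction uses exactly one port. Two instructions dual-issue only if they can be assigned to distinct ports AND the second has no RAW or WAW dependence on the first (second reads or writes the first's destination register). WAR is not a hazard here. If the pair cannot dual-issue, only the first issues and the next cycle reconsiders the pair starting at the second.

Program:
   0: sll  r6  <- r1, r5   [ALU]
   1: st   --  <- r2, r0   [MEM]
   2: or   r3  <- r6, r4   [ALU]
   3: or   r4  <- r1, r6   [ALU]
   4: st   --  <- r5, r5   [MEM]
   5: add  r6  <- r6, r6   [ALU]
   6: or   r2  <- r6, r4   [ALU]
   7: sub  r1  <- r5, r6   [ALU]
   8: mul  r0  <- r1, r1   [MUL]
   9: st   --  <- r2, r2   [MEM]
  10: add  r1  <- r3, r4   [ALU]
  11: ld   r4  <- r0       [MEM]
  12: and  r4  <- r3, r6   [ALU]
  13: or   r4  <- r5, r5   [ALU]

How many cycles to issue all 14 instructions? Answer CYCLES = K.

CYCLES = 9

  cy0 -> i0,i1 (sll.ALU;st.MEM) pair
  cy1 -> i2,i3 (or.ALU;or.ALU) pair
  cy2 -> i4,i5 (st.MEM;add.ALU) pair
  cy3 -> i6,i7 (or.ALU;sub.ALU) pair
  cy4 -> i8 (mul.MUL) no-port MUL/MEM
  cy5 -> i9,i10 (st.MEM;add.ALU) pair
  cy6 -> i11 (ld.MEM) WAW r4
  cy7 -> i12 (and.ALU) WAW r4
  cy8 -> i13 (or.ALU) tail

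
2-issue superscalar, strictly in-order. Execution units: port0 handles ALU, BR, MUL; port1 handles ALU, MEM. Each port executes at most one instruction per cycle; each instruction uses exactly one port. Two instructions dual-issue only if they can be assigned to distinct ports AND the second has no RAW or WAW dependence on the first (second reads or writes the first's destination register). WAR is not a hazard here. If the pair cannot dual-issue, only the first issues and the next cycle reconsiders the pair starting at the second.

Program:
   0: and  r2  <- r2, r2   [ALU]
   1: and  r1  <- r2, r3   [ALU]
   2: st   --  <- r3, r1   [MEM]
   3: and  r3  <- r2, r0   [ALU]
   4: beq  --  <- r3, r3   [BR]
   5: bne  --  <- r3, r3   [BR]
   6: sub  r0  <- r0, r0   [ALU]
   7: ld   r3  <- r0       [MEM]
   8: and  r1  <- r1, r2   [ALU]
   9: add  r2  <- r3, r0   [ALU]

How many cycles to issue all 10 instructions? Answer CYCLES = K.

t=0 i0:and ; RAW r2
t=1 i1:and ; RAW r1
t=2 i2+i3:st;and ; 2-wide
t=3 i4:beq ; no-port BR/BR
t=4 i5+i6:bne;sub ; 2-wide
t=5 i7+i8:ld;and ; 2-wide
t=6 i9:add ; tail

CYCLES = 7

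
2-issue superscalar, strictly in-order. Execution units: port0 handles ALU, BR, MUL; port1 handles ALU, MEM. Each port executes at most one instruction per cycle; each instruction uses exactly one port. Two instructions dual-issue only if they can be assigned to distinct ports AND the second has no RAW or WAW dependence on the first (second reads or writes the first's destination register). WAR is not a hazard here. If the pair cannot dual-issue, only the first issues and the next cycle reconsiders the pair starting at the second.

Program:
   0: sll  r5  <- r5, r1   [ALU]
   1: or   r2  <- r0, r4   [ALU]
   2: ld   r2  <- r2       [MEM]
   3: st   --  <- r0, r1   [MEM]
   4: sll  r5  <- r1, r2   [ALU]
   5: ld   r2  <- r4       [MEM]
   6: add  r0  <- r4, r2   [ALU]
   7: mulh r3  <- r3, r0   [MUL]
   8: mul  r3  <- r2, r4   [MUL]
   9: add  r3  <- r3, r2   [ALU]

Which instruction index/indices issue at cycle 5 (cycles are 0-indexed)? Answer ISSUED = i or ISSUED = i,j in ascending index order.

ISSUED = 7

t=0 i0&i1:sll.ALU or.ALU ; dual
t=1 i2:ld.MEM ; no-port MEM/MEM
t=2 i3&i4:st.MEM sll.ALU ; dual
t=3 i5:ld.MEM ; RAW r2
t=4 i6:add.ALU ; RAW r0
t=5 i7:mulh.MUL ; no-port MUL/MUL
t=6 i8:mul.MUL ; RAW+WAW r3
t=7 i9:add.ALU ; tail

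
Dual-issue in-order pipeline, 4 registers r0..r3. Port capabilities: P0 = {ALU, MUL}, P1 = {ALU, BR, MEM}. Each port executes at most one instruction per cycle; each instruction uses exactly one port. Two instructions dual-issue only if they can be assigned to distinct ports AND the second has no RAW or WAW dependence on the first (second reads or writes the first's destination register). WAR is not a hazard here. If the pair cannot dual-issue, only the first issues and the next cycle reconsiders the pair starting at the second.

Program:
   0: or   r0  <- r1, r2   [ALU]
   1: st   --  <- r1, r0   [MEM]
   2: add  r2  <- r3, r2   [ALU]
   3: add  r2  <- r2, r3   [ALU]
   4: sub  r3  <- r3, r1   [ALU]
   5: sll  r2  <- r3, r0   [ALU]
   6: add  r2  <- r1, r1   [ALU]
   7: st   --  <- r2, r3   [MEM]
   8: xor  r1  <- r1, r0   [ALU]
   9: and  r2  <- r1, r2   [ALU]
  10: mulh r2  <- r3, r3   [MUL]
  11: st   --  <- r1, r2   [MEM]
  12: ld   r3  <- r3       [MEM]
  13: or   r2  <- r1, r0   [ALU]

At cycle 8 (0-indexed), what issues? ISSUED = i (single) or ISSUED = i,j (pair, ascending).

t=0 i0:or ; RAW r0
t=1 i1+i2:st add ; dual
t=2 i3+i4:add sub ; dual
t=3 i5:sll ; WAW r2
t=4 i6:add ; RAW r2
t=5 i7+i8:st xor ; dual
t=6 i9:and ; WAW r2
t=7 i10:mulh ; RAW r2
t=8 i11:st ; no-port MEM/MEM
t=9 i12+i13:ld or ; dual

ISSUED = 11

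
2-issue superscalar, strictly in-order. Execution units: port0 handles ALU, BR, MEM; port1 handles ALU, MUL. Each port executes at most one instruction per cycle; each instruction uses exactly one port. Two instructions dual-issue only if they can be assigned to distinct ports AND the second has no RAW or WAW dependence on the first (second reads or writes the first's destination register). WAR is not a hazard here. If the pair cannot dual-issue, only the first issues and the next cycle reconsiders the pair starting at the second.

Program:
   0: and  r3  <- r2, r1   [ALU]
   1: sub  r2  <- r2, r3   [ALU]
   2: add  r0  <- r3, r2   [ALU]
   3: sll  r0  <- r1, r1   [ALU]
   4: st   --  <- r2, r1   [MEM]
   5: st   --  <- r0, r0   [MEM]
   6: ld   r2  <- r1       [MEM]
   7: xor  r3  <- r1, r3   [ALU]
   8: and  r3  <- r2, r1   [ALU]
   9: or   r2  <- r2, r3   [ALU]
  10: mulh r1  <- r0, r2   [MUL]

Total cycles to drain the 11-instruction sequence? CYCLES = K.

CYCLES = 9

0. and @i0  | RAW r3
1. sub @i1  | RAW r2
2. add @i2  | WAW r0
3. sll+st @i3,i4  | pair
4. st @i5  | no-port MEM/MEM
5. ld+xor @i6,i7  | pair
6. and @i8  | RAW r3
7. or @i9  | RAW r2
8. mulh @i10  | tail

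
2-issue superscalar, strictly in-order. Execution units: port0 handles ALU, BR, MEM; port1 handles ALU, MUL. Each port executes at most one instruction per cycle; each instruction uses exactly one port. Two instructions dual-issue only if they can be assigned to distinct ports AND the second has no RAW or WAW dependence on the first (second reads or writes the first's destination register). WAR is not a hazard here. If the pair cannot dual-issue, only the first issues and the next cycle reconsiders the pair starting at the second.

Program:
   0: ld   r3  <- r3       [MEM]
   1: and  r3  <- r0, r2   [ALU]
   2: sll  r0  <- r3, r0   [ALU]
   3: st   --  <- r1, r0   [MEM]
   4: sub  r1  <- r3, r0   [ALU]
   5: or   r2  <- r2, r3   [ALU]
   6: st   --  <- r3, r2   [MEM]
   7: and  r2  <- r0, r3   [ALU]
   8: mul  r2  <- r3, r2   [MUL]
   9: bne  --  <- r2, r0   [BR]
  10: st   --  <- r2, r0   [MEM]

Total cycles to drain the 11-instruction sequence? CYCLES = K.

  cy0 -> i0 (ld) WAW r3
  cy1 -> i1 (and) RAW r3
  cy2 -> i2 (sll) RAW r0
  cy3 -> i3+i4 (st sub) 2-wide
  cy4 -> i5 (or) RAW r2
  cy5 -> i6+i7 (st and) 2-wide
  cy6 -> i8 (mul) RAW r2
  cy7 -> i9 (bne) no-port BR/MEM
  cy8 -> i10 (st) tail

CYCLES = 9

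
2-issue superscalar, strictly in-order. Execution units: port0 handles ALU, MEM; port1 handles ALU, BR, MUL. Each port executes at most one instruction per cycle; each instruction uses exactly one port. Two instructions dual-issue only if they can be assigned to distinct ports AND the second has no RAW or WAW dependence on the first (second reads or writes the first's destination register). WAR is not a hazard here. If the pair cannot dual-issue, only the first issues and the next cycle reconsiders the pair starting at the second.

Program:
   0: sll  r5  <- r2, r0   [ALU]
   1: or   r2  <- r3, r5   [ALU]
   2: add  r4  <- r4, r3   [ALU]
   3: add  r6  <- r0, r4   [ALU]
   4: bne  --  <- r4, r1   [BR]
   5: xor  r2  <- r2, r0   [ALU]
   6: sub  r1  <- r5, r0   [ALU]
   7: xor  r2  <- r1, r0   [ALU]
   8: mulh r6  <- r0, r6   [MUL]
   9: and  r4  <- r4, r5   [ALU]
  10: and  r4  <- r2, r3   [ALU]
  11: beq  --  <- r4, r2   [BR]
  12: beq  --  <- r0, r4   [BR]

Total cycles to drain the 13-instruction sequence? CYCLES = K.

CYCLES = 9

#0 head=0: sll i0 RAW r5
#1 head=1: or add i1+i2 2-wide
#2 head=3: add bne i3+i4 2-wide
#3 head=5: xor sub i5+i6 2-wide
#4 head=7: xor mulh i7+i8 2-wide
#5 head=9: and i9 WAW r4
#6 head=10: and i10 RAW r4
#7 head=11: beq i11 no-port BR/BR
#8 head=12: beq i12 tail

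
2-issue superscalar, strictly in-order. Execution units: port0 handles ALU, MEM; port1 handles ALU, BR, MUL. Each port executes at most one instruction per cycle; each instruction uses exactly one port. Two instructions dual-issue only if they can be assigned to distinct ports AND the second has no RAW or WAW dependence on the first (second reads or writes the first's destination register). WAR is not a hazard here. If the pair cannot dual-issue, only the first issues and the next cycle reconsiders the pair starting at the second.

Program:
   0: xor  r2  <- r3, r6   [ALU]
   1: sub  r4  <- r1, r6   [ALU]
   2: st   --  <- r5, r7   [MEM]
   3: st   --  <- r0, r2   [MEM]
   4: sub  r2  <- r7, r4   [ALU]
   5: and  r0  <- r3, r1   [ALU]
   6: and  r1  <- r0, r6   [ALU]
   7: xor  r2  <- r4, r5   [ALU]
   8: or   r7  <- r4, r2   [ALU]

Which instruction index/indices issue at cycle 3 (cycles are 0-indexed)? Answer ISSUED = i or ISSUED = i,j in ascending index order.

t=0 i0,i1:xor.ALU sub.ALU ; pair
t=1 i2:st.MEM ; no-port MEM/MEM
t=2 i3,i4:st.MEM sub.ALU ; pair
t=3 i5:and.ALU ; RAW r0
t=4 i6,i7:and.ALU xor.ALU ; pair
t=5 i8:or.ALU ; tail

ISSUED = 5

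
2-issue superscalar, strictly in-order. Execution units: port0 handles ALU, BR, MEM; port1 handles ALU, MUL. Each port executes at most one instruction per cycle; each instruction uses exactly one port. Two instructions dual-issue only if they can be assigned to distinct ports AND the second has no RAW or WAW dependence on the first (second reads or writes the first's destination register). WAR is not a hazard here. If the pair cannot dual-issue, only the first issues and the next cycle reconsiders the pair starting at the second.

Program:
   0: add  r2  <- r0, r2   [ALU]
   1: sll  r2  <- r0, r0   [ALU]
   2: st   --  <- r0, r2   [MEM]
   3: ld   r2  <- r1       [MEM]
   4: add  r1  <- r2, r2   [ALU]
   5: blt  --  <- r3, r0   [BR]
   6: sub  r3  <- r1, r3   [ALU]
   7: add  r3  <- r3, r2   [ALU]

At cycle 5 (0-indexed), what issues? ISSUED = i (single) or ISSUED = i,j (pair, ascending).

ISSUED = 6

c0: i0 add.ALU  WAW r2
c1: i1 sll.ALU  RAW r2
c2: i2 st.MEM  no-port MEM/MEM
c3: i3 ld.MEM  RAW r2
c4: i4+i5 add.ALU;blt.BR  2-wide
c5: i6 sub.ALU  RAW+WAW r3
c6: i7 add.ALU  tail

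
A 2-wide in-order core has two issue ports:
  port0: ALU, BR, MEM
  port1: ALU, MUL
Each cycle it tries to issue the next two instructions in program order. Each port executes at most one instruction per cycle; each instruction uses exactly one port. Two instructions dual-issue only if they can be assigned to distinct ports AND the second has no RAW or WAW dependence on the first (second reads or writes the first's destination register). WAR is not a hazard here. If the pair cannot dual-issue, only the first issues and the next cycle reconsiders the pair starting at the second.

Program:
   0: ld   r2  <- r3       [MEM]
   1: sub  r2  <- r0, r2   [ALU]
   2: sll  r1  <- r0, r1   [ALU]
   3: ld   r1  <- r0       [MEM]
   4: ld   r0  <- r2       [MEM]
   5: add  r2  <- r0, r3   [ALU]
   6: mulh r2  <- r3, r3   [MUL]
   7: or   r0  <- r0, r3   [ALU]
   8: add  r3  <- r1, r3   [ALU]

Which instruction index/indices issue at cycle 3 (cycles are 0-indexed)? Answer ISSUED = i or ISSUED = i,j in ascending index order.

ISSUED = 4

#0 head=0: ld i0 RAW+WAW r2
#1 head=1: sub sll i1+i2 dual
#2 head=3: ld i3 no-port MEM/MEM
#3 head=4: ld i4 RAW r0
#4 head=5: add i5 WAW r2
#5 head=6: mulh or i6+i7 dual
#6 head=8: add i8 tail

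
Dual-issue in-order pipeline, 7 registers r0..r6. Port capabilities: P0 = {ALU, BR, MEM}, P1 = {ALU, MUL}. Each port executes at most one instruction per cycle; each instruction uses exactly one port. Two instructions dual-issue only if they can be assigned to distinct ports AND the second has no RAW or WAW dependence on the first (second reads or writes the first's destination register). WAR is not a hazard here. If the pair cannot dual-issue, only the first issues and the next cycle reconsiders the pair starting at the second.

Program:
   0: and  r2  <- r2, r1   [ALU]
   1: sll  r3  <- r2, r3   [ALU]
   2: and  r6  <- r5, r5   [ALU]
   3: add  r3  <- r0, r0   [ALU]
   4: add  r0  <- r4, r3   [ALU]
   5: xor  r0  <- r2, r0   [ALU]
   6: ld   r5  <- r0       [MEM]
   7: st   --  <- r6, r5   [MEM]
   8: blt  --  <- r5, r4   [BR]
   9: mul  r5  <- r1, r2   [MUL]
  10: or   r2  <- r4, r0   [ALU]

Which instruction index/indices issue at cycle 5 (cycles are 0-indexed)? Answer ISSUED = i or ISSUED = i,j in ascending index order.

ISSUED = 6

#0 head=0: and i0 RAW r2
#1 head=1: sll/and i1,i2 dual
#2 head=3: add i3 RAW r3
#3 head=4: add i4 RAW+WAW r0
#4 head=5: xor i5 RAW r0
#5 head=6: ld i6 no-port MEM/MEM
#6 head=7: st i7 no-port MEM/BR
#7 head=8: blt/mul i8,i9 dual
#8 head=10: or i10 tail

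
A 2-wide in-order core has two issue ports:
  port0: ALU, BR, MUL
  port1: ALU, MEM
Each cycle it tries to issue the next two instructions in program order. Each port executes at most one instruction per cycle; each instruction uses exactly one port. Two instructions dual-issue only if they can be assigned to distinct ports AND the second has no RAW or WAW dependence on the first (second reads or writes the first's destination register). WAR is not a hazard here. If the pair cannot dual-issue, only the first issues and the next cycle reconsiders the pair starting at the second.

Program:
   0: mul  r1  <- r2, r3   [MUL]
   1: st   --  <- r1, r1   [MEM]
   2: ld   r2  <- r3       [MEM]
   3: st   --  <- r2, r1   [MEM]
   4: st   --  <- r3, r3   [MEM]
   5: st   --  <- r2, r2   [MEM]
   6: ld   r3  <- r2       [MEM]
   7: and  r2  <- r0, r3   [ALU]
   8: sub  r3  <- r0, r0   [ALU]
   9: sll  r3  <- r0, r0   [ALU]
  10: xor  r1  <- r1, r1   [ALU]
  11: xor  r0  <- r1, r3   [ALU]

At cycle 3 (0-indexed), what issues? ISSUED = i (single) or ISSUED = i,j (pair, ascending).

[0] i0  mul  -- RAW r1
[1] i1  st  -- no-port MEM/MEM
[2] i2  ld  -- no-port MEM/MEM
[3] i3  st  -- no-port MEM/MEM
[4] i4  st  -- no-port MEM/MEM
[5] i5  st  -- no-port MEM/MEM
[6] i6  ld  -- RAW r3
[7] i7&i8  and/sub  -- pair
[8] i9&i10  sll/xor  -- pair
[9] i11  xor  -- tail

ISSUED = 3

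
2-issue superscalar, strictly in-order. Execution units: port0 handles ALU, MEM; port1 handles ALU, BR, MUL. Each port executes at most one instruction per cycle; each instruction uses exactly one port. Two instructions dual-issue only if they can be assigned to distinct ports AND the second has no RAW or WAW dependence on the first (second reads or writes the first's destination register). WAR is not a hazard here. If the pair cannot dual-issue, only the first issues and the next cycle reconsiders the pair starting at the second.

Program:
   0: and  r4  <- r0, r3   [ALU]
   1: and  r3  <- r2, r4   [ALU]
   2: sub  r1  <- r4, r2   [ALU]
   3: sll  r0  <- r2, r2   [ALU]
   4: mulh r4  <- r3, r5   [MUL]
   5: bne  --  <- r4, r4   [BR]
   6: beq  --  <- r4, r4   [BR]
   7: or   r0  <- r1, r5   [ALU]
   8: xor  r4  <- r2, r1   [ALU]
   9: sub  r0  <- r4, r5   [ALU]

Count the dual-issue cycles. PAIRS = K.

[0] i0  and.ALU  -- RAW r4
[1] i1,i2  and.ALU;sub.ALU  -- 2-wide
[2] i3,i4  sll.ALU;mulh.MUL  -- 2-wide
[3] i5  bne.BR  -- no-port BR/BR
[4] i6,i7  beq.BR;or.ALU  -- 2-wide
[5] i8  xor.ALU  -- RAW r4
[6] i9  sub.ALU  -- tail

PAIRS = 3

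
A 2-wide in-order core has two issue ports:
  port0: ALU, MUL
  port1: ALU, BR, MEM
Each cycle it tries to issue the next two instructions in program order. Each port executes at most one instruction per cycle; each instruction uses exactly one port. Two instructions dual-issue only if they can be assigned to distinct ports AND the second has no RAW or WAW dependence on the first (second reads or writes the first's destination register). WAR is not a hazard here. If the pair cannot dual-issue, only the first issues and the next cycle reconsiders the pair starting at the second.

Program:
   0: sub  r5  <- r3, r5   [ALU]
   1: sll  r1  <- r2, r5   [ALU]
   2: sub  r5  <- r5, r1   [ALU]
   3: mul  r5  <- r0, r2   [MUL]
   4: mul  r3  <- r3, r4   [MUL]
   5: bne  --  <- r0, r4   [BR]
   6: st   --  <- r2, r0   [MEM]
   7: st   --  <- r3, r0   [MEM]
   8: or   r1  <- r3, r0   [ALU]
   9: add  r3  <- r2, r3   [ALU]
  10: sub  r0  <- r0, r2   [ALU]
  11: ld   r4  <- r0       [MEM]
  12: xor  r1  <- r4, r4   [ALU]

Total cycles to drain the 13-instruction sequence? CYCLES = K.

CYCLES = 10

t=0 i0:sub ; RAW r5
t=1 i1:sll ; RAW r1
t=2 i2:sub ; WAW r5
t=3 i3:mul ; no-port MUL/MUL
t=4 i4,i5:mul/bne ; dual
t=5 i6:st ; no-port MEM/MEM
t=6 i7,i8:st/or ; dual
t=7 i9,i10:add/sub ; dual
t=8 i11:ld ; RAW r4
t=9 i12:xor ; tail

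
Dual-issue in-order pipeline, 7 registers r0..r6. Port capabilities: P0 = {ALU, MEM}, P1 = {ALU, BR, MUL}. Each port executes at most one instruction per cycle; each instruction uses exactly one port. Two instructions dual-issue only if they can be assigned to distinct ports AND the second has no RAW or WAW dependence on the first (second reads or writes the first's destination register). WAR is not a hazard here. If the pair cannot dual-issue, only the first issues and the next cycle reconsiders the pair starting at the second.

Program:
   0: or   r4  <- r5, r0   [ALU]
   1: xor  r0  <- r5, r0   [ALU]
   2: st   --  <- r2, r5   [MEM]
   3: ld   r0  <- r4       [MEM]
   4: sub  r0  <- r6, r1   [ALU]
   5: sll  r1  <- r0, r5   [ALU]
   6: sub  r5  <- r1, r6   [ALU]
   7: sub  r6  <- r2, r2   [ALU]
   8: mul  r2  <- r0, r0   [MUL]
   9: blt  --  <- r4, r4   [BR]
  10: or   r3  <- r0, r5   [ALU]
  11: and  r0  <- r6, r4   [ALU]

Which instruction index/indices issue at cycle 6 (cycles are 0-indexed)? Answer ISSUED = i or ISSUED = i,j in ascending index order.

0. or.ALU xor.ALU @i0&i1  | 2-wide
1. st.MEM @i2  | no-port MEM/MEM
2. ld.MEM @i3  | WAW r0
3. sub.ALU @i4  | RAW r0
4. sll.ALU @i5  | RAW r1
5. sub.ALU sub.ALU @i6&i7  | 2-wide
6. mul.MUL @i8  | no-port MUL/BR
7. blt.BR or.ALU @i9&i10  | 2-wide
8. and.ALU @i11  | tail

ISSUED = 8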